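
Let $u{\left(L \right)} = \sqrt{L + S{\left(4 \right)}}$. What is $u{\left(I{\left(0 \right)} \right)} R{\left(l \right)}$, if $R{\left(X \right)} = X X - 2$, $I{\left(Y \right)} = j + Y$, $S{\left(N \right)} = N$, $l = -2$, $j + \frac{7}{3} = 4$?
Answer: $\frac{2 \sqrt{51}}{3} \approx 4.761$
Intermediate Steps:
$j = \frac{5}{3}$ ($j = - \frac{7}{3} + 4 = \frac{5}{3} \approx 1.6667$)
$I{\left(Y \right)} = \frac{5}{3} + Y$
$R{\left(X \right)} = -2 + X^{2}$ ($R{\left(X \right)} = X^{2} - 2 = -2 + X^{2}$)
$u{\left(L \right)} = \sqrt{4 + L}$ ($u{\left(L \right)} = \sqrt{L + 4} = \sqrt{4 + L}$)
$u{\left(I{\left(0 \right)} \right)} R{\left(l \right)} = \sqrt{4 + \left(\frac{5}{3} + 0\right)} \left(-2 + \left(-2\right)^{2}\right) = \sqrt{4 + \frac{5}{3}} \left(-2 + 4\right) = \sqrt{\frac{17}{3}} \cdot 2 = \frac{\sqrt{51}}{3} \cdot 2 = \frac{2 \sqrt{51}}{3}$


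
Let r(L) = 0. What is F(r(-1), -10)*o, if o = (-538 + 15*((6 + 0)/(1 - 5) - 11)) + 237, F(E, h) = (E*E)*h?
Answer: 0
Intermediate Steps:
F(E, h) = h*E**2 (F(E, h) = E**2*h = h*E**2)
o = -977/2 (o = (-538 + 15*(6/(-4) - 11)) + 237 = (-538 + 15*(6*(-1/4) - 11)) + 237 = (-538 + 15*(-3/2 - 11)) + 237 = (-538 + 15*(-25/2)) + 237 = (-538 - 375/2) + 237 = -1451/2 + 237 = -977/2 ≈ -488.50)
F(r(-1), -10)*o = -10*0**2*(-977/2) = -10*0*(-977/2) = 0*(-977/2) = 0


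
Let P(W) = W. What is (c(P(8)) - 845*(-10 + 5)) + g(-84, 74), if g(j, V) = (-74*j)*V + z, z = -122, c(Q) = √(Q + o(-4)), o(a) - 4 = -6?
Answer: 464087 + √6 ≈ 4.6409e+5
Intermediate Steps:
o(a) = -2 (o(a) = 4 - 6 = -2)
c(Q) = √(-2 + Q) (c(Q) = √(Q - 2) = √(-2 + Q))
g(j, V) = -122 - 74*V*j (g(j, V) = (-74*j)*V - 122 = -74*V*j - 122 = -122 - 74*V*j)
(c(P(8)) - 845*(-10 + 5)) + g(-84, 74) = (√(-2 + 8) - 845*(-10 + 5)) + (-122 - 74*74*(-84)) = (√6 - 845*(-5)) + (-122 + 459984) = (√6 + 4225) + 459862 = (4225 + √6) + 459862 = 464087 + √6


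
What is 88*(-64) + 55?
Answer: -5577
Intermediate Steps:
88*(-64) + 55 = -5632 + 55 = -5577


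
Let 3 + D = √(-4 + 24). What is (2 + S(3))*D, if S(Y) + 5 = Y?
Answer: 0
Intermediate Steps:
S(Y) = -5 + Y
D = -3 + 2*√5 (D = -3 + √(-4 + 24) = -3 + √20 = -3 + 2*√5 ≈ 1.4721)
(2 + S(3))*D = (2 + (-5 + 3))*(-3 + 2*√5) = (2 - 2)*(-3 + 2*√5) = 0*(-3 + 2*√5) = 0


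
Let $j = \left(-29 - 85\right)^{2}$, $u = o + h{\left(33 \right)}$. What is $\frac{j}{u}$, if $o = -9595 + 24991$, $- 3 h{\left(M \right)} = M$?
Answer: $\frac{12996}{15385} \approx 0.84472$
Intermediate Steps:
$h{\left(M \right)} = - \frac{M}{3}$
$o = 15396$
$u = 15385$ ($u = 15396 - 11 = 15385$)
$j = 12996$ ($j = \left(-114\right)^{2} = 12996$)
$\frac{j}{u} = \frac{12996}{15385}$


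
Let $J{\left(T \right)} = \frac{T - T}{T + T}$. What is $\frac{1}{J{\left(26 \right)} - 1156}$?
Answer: $- \frac{1}{1156} \approx -0.00086505$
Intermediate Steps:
$J{\left(T \right)} = 0$ ($J{\left(T \right)} = \frac{0}{2 T} = 0 \frac{1}{2 T} = 0$)
$\frac{1}{J{\left(26 \right)} - 1156} = \frac{1}{0 - 1156} = \frac{1}{-1156} = - \frac{1}{1156}$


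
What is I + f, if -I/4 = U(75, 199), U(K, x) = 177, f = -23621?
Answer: -24329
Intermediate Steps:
I = -708 (I = -4*177 = -708)
I + f = -708 - 23621 = -24329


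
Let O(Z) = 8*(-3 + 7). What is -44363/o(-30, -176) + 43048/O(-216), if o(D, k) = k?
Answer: 25557/16 ≈ 1597.3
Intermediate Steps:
O(Z) = 32 (O(Z) = 8*4 = 32)
-44363/o(-30, -176) + 43048/O(-216) = -44363/(-176) + 43048/32 = -44363*(-1/176) + 43048*(1/32) = 4033/16 + 5381/4 = 25557/16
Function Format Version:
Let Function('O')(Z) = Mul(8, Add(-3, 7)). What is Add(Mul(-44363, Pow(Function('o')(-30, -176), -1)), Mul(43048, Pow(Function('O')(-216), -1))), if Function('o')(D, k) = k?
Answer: Rational(25557, 16) ≈ 1597.3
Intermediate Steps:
Function('O')(Z) = 32 (Function('O')(Z) = Mul(8, 4) = 32)
Add(Mul(-44363, Pow(Function('o')(-30, -176), -1)), Mul(43048, Pow(Function('O')(-216), -1))) = Add(Mul(-44363, Pow(-176, -1)), Mul(43048, Pow(32, -1))) = Add(Mul(-44363, Rational(-1, 176)), Mul(43048, Rational(1, 32))) = Add(Rational(4033, 16), Rational(5381, 4)) = Rational(25557, 16)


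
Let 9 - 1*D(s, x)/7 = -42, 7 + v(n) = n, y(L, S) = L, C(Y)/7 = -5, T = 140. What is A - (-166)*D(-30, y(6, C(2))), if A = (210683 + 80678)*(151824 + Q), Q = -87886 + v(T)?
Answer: 18667849893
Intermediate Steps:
C(Y) = -35 (C(Y) = 7*(-5) = -35)
v(n) = -7 + n
D(s, x) = 357 (D(s, x) = 63 - 7*(-42) = 63 + 294 = 357)
Q = -87753 (Q = -87886 + (-7 + 140) = -87886 + 133 = -87753)
A = 18667790631 (A = (210683 + 80678)*(151824 - 87753) = 291361*64071 = 18667790631)
A - (-166)*D(-30, y(6, C(2))) = 18667790631 - (-166)*357 = 18667790631 - 1*(-59262) = 18667790631 + 59262 = 18667849893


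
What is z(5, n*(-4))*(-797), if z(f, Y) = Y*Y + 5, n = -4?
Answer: -208017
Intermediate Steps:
z(f, Y) = 5 + Y**2 (z(f, Y) = Y**2 + 5 = 5 + Y**2)
z(5, n*(-4))*(-797) = (5 + (-4*(-4))**2)*(-797) = (5 + 16**2)*(-797) = (5 + 256)*(-797) = 261*(-797) = -208017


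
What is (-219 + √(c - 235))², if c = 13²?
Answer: (219 - I*√66)² ≈ 47895.0 - 3558.3*I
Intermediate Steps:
c = 169
(-219 + √(c - 235))² = (-219 + √(169 - 235))² = (-219 + √(-66))² = (-219 + I*√66)²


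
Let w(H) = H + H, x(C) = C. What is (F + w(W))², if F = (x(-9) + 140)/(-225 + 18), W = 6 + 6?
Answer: 23396569/42849 ≈ 546.02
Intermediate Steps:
W = 12
F = -131/207 (F = (-9 + 140)/(-225 + 18) = 131/(-207) = 131*(-1/207) = -131/207 ≈ -0.63285)
w(H) = 2*H
(F + w(W))² = (-131/207 + 2*12)² = (-131/207 + 24)² = (4837/207)² = 23396569/42849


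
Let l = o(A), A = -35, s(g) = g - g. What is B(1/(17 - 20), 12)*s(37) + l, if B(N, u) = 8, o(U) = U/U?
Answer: 1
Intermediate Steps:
s(g) = 0
o(U) = 1
l = 1
B(1/(17 - 20), 12)*s(37) + l = 8*0 + 1 = 0 + 1 = 1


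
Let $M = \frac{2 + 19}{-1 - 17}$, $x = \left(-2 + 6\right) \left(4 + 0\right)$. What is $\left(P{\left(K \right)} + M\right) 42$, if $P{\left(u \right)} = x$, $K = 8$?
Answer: $623$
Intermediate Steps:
$x = 16$ ($x = 4 \cdot 4 = 16$)
$P{\left(u \right)} = 16$
$M = - \frac{7}{6}$ ($M = \frac{21}{-18} = 21 \left(- \frac{1}{18}\right) = - \frac{7}{6} \approx -1.1667$)
$\left(P{\left(K \right)} + M\right) 42 = \left(16 - \frac{7}{6}\right) 42 = \frac{89}{6} \cdot 42 = 623$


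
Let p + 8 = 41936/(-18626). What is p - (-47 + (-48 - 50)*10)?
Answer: 9468979/9313 ≈ 1016.7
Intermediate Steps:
p = -95472/9313 (p = -8 + 41936/(-18626) = -8 + 41936*(-1/18626) = -8 - 20968/9313 = -95472/9313 ≈ -10.251)
p - (-47 + (-48 - 50)*10) = -95472/9313 - (-47 + (-48 - 50)*10) = -95472/9313 - (-47 - 98*10) = -95472/9313 - (-47 - 980) = -95472/9313 - 1*(-1027) = -95472/9313 + 1027 = 9468979/9313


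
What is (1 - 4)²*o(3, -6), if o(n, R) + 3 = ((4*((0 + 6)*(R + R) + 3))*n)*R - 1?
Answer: 44676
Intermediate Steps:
o(n, R) = -4 + R*n*(12 + 48*R) (o(n, R) = -3 + (((4*((0 + 6)*(R + R) + 3))*n)*R - 1) = -3 + (((4*(6*(2*R) + 3))*n)*R - 1) = -3 + (((4*(12*R + 3))*n)*R - 1) = -3 + (((4*(3 + 12*R))*n)*R - 1) = -3 + (((12 + 48*R)*n)*R - 1) = -3 + ((n*(12 + 48*R))*R - 1) = -3 + (R*n*(12 + 48*R) - 1) = -3 + (-1 + R*n*(12 + 48*R)) = -4 + R*n*(12 + 48*R))
(1 - 4)²*o(3, -6) = (1 - 4)²*(-4 + 12*(-6)*3 + 48*3*(-6)²) = (-3)²*(-4 - 216 + 48*3*36) = 9*(-4 - 216 + 5184) = 9*4964 = 44676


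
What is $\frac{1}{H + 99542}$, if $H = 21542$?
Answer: $\frac{1}{121084} \approx 8.2587 \cdot 10^{-6}$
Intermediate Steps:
$\frac{1}{H + 99542} = \frac{1}{21542 + 99542} = \frac{1}{121084}$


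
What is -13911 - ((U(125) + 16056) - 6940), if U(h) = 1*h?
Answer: -23152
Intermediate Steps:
U(h) = h
-13911 - ((U(125) + 16056) - 6940) = -13911 - ((125 + 16056) - 6940) = -13911 - (16181 - 6940) = -13911 - 1*9241 = -13911 - 9241 = -23152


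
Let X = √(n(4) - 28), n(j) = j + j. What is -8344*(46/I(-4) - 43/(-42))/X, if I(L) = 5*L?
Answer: -79864*I*√5/75 ≈ -2381.1*I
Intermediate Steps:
n(j) = 2*j
X = 2*I*√5 (X = √(2*4 - 28) = √(8 - 28) = √(-20) = 2*I*√5 ≈ 4.4721*I)
-8344*(46/I(-4) - 43/(-42))/X = -8344*(46/((5*(-4))) - 43/(-42))/(2*I*√5) = -8344*(46/(-20) - 43*(-1/42))*(-I*√5/10) = -8344*(46*(-1/20) + 43/42)*(-I*√5/10) = -8344*(-23/10 + 43/42)*(-I*√5/10) = -(-159728)*(-I*√5/10)/15 = -79864*I*√5/75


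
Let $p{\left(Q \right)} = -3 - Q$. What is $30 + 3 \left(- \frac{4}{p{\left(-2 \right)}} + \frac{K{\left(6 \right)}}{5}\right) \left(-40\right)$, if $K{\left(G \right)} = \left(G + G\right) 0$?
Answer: $-450$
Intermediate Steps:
$K{\left(G \right)} = 0$ ($K{\left(G \right)} = 2 G 0 = 0$)
$30 + 3 \left(- \frac{4}{p{\left(-2 \right)}} + \frac{K{\left(6 \right)}}{5}\right) \left(-40\right) = 30 + 3 \left(- \frac{4}{-3 - -2} + \frac{0}{5}\right) \left(-40\right) = 30 + 3 \left(- \frac{4}{-3 + 2} + 0 \cdot \frac{1}{5}\right) \left(-40\right) = 30 + 3 \left(- \frac{4}{-1} + 0\right) \left(-40\right) = 30 + 3 \left(\left(-4\right) \left(-1\right) + 0\right) \left(-40\right) = 30 + 3 \left(4 + 0\right) \left(-40\right) = 30 + 3 \cdot 4 \left(-40\right) = 30 + 12 \left(-40\right) = 30 - 480 = -450$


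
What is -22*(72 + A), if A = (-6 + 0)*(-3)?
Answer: -1980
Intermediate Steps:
A = 18 (A = -6*(-3) = 18)
-22*(72 + A) = -22*(72 + 18) = -22*90 = -1980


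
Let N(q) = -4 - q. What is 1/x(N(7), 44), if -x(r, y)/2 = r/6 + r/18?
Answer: 9/44 ≈ 0.20455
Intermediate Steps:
x(r, y) = -4*r/9 (x(r, y) = -2*(r/6 + r/18) = -4*r/9)
1/x(N(7), 44) = 1/(-4*(-4 - 1*7)/9) = 1/(-4*(-4 - 7)/9) = 1/(-4/9*(-11)) = 1/(44/9) = 9/44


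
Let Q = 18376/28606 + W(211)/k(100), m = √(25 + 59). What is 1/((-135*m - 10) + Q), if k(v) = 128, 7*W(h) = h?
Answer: 1498188204080512/251416347395084208599 - 44343917823098880*√21/251416347395084208599 ≈ -0.00080230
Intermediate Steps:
W(h) = h/7
m = 2*√21 (m = √84 = 2*√21 ≈ 9.1651)
Q = 11250381/12815488 (Q = 18376/28606 + ((⅐)*211)/128 = 18376*(1/28606) + (211/7)*(1/128) = 9188/14303 + 211/896 = 11250381/12815488 ≈ 0.87787)
1/((-135*m - 10) + Q) = 1/((-270*√21 - 10) + 11250381/12815488) = 1/((-10 - 270*√21) + 11250381/12815488) = 1/(-116904499/12815488 - 270*√21)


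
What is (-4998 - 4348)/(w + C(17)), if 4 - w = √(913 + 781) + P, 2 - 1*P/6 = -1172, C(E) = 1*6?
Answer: 32869882/24737731 - 51403*√14/24737731 ≈ 1.3210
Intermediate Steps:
C(E) = 6
P = 7044 (P = 12 - 6*(-1172) = 12 + 7032 = 7044)
w = -7040 - 11*√14 (w = 4 - (√(913 + 781) + 7044) = 4 - (√1694 + 7044) = 4 - (11*√14 + 7044) = 4 - (7044 + 11*√14) = 4 + (-7044 - 11*√14) = -7040 - 11*√14 ≈ -7081.2)
(-4998 - 4348)/(w + C(17)) = (-4998 - 4348)/((-7040 - 11*√14) + 6) = -9346/(-7034 - 11*√14)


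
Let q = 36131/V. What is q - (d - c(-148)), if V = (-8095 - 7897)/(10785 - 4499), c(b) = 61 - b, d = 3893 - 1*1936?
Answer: -127536741/7996 ≈ -15950.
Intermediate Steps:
d = 1957 (d = 3893 - 1936 = 1957)
V = -7996/3143 (V = -15992/6286 = -15992*1/6286 = -7996/3143 ≈ -2.5441)
q = -113559733/7996 (q = 36131/(-7996/3143) = 36131*(-3143/7996) = -113559733/7996 ≈ -14202.)
q - (d - c(-148)) = -113559733/7996 - (1957 - (61 - 1*(-148))) = -113559733/7996 - (1957 - (61 + 148)) = -113559733/7996 - (1957 - 1*209) = -113559733/7996 - (1957 - 209) = -113559733/7996 - 1*1748 = -113559733/7996 - 1748 = -127536741/7996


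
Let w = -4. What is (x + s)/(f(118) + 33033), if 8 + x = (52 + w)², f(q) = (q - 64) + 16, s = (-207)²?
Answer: 45145/33103 ≈ 1.3638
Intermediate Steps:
s = 42849
f(q) = -48 + q (f(q) = (-64 + q) + 16 = -48 + q)
x = 2296 (x = -8 + (52 - 4)² = -8 + 48² = -8 + 2304 = 2296)
(x + s)/(f(118) + 33033) = (2296 + 42849)/((-48 + 118) + 33033) = 45145/(70 + 33033) = 45145/33103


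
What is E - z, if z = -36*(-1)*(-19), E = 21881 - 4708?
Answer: 17857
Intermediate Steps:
E = 17173
z = -684 (z = 36*(-19) = -684)
E - z = 17173 - 1*(-684) = 17173 + 684 = 17857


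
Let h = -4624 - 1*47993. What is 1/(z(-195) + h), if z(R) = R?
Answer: -1/52812 ≈ -1.8935e-5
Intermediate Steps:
h = -52617 (h = -4624 - 47993 = -52617)
1/(z(-195) + h) = 1/(-195 - 52617) = 1/(-52812) = -1/52812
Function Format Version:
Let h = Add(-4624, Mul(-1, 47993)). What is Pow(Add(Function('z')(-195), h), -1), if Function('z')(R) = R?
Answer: Rational(-1, 52812) ≈ -1.8935e-5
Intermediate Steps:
h = -52617 (h = Add(-4624, -47993) = -52617)
Pow(Add(Function('z')(-195), h), -1) = Pow(Add(-195, -52617), -1) = Pow(-52812, -1) = Rational(-1, 52812)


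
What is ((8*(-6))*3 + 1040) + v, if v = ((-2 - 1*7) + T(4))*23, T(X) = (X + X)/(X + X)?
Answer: 712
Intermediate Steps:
T(X) = 1 (T(X) = (2*X)/((2*X)) = (2*X)*(1/(2*X)) = 1)
v = -184 (v = ((-2 - 1*7) + 1)*23 = ((-2 - 7) + 1)*23 = (-9 + 1)*23 = -8*23 = -184)
((8*(-6))*3 + 1040) + v = ((8*(-6))*3 + 1040) - 184 = (-48*3 + 1040) - 184 = (-144 + 1040) - 184 = 896 - 184 = 712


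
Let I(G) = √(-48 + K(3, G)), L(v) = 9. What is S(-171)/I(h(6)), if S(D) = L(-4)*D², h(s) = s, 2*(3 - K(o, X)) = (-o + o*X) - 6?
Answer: -87723*I*√22/11 ≈ -37405.0*I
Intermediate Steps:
K(o, X) = 6 + o/2 - X*o/2 (K(o, X) = 3 - ((-o + o*X) - 6)/2 = 3 - ((-o + X*o) - 6)/2 = 3 - (-6 - o + X*o)/2 = 3 + (3 + o/2 - X*o/2) = 6 + o/2 - X*o/2)
S(D) = 9*D²
I(G) = √(-81/2 - 3*G/2) (I(G) = √(-48 + (6 + (½)*3 - ½*G*3)) = √(-48 + (6 + 3/2 - 3*G/2)) = √(-48 + (15/2 - 3*G/2)) = √(-81/2 - 3*G/2))
S(-171)/I(h(6)) = (9*(-171)²)/((√(-162 - 6*6)/2)) = (9*29241)/((√(-162 - 36)/2)) = 263169/((√(-198)/2)) = 263169/(((3*I*√22)/2)) = 263169/((3*I*√22/2)) = 263169*(-I*√22/33) = -87723*I*√22/11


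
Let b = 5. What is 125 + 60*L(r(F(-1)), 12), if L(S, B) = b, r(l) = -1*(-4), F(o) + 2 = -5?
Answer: 425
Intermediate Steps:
F(o) = -7 (F(o) = -2 - 5 = -7)
r(l) = 4
L(S, B) = 5
125 + 60*L(r(F(-1)), 12) = 125 + 60*5 = 125 + 300 = 425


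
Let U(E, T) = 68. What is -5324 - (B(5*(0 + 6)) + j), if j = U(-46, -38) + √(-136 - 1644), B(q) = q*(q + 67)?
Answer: -8302 - 2*I*√445 ≈ -8302.0 - 42.19*I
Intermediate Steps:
B(q) = q*(67 + q)
j = 68 + 2*I*√445 (j = 68 + √(-136 - 1644) = 68 + √(-1780) = 68 + 2*I*√445 ≈ 68.0 + 42.19*I)
-5324 - (B(5*(0 + 6)) + j) = -5324 - ((5*(0 + 6))*(67 + 5*(0 + 6)) + (68 + 2*I*√445)) = -5324 - ((5*6)*(67 + 5*6) + (68 + 2*I*√445)) = -5324 - (30*(67 + 30) + (68 + 2*I*√445)) = -5324 - (30*97 + (68 + 2*I*√445)) = -5324 - (2910 + (68 + 2*I*√445)) = -5324 - (2978 + 2*I*√445) = -5324 + (-2978 - 2*I*√445) = -8302 - 2*I*√445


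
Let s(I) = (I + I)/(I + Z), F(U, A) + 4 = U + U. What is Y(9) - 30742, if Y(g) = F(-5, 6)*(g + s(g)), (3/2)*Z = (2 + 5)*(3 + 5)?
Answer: -4291408/139 ≈ -30873.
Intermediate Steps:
F(U, A) = -4 + 2*U (F(U, A) = -4 + (U + U) = -4 + 2*U)
Z = 112/3 (Z = 2*((2 + 5)*(3 + 5))/3 = 2*(7*8)/3 = (2/3)*56 = 112/3 ≈ 37.333)
s(I) = 2*I/(112/3 + I) (s(I) = (I + I)/(I + 112/3) = (2*I)/(112/3 + I) = 2*I/(112/3 + I))
Y(g) = -14*g - 84*g/(112 + 3*g) (Y(g) = (-4 + 2*(-5))*(g + 6*g/(112 + 3*g)) = (-4 - 10)*(g + 6*g/(112 + 3*g)) = -14*(g + 6*g/(112 + 3*g)) = -14*g - 84*g/(112 + 3*g))
Y(9) - 30742 = 14*9*(-118 - 3*9)/(112 + 3*9) - 30742 = 14*9*(-118 - 27)/(112 + 27) - 30742 = 14*9*(-145)/139 - 30742 = 14*9*(1/139)*(-145) - 30742 = -18270/139 - 30742 = -4291408/139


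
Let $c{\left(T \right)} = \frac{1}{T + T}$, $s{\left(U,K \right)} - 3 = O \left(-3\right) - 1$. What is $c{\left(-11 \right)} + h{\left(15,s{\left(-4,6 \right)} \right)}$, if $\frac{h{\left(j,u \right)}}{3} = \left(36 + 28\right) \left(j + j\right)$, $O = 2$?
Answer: $\frac{126719}{22} \approx 5760.0$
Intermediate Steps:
$s{\left(U,K \right)} = -4$ ($s{\left(U,K \right)} = 3 + \left(2 \left(-3\right) - 1\right) = 3 - 7 = -4$)
$h{\left(j,u \right)} = 384 j$ ($h{\left(j,u \right)} = 3 \left(36 + 28\right) \left(j + j\right) = 3 \cdot 64 \cdot 2 j = 3 \cdot 128 j = 384 j$)
$c{\left(T \right)} = \frac{1}{2 T}$
$c{\left(-11 \right)} + h{\left(15,s{\left(-4,6 \right)} \right)} = \frac{1}{2 \left(-11\right)} + 384 \cdot 15 = \frac{1}{2} \left(- \frac{1}{11}\right) + 5760 = - \frac{1}{22} + 5760 = \frac{126719}{22}$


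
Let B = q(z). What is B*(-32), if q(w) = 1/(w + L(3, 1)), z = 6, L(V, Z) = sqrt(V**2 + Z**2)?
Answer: -96/13 + 16*sqrt(10)/13 ≈ -3.4926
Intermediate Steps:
q(w) = 1/(w + sqrt(10)) (q(w) = 1/(w + sqrt(3**2 + 1**2)) = 1/(w + sqrt(9 + 1)) = 1/(w + sqrt(10)))
B = 1/(6 + sqrt(10)) ≈ 0.10914
B*(-32) = (3/13 - sqrt(10)/26)*(-32) = -96/13 + 16*sqrt(10)/13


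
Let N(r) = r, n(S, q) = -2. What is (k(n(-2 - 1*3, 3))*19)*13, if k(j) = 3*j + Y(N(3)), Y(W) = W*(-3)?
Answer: -3705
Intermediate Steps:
Y(W) = -3*W
k(j) = -9 + 3*j (k(j) = 3*j - 3*3 = 3*j - 9 = -9 + 3*j)
(k(n(-2 - 1*3, 3))*19)*13 = ((-9 + 3*(-2))*19)*13 = ((-9 - 6)*19)*13 = -15*19*13 = -285*13 = -3705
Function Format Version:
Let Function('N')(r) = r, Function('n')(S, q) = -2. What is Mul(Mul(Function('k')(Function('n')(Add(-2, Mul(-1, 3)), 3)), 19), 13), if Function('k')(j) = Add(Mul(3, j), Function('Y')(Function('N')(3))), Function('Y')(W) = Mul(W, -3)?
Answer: -3705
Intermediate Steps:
Function('Y')(W) = Mul(-3, W)
Function('k')(j) = Add(-9, Mul(3, j)) (Function('k')(j) = Add(Mul(3, j), Mul(-3, 3)) = Add(Mul(3, j), -9) = Add(-9, Mul(3, j)))
Mul(Mul(Function('k')(Function('n')(Add(-2, Mul(-1, 3)), 3)), 19), 13) = Mul(Mul(Add(-9, Mul(3, -2)), 19), 13) = Mul(Mul(Add(-9, -6), 19), 13) = Mul(Mul(-15, 19), 13) = Mul(-285, 13) = -3705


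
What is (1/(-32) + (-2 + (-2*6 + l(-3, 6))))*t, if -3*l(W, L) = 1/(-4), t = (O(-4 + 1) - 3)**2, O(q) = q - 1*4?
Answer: -33475/24 ≈ -1394.8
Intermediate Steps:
O(q) = -4 + q (O(q) = q - 4 = -4 + q)
t = 100 (t = ((-4 + (-4 + 1)) - 3)**2 = ((-4 - 3) - 3)**2 = (-7 - 3)**2 = (-10)**2 = 100)
l(W, L) = 1/12 (l(W, L) = -1/3/(-4) = -1/3*(-1/4) = 1/12)
(1/(-32) + (-2 + (-2*6 + l(-3, 6))))*t = (1/(-32) + (-2 + (-2*6 + 1/12)))*100 = (-1/32 + (-2 + (-12 + 1/12)))*100 = (-1/32 + (-2 - 143/12))*100 = (-1/32 - 167/12)*100 = -1339/96*100 = -33475/24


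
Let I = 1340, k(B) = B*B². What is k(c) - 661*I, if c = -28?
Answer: -907692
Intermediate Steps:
k(B) = B³
k(c) - 661*I = (-28)³ - 661*1340 = -21952 - 885740 = -907692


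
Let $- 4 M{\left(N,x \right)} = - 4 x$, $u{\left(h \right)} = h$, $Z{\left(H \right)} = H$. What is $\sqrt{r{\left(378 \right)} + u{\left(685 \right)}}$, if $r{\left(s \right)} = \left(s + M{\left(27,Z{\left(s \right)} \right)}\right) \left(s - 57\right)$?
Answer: $\sqrt{243361} \approx 493.32$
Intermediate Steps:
$M{\left(N,x \right)} = x$ ($M{\left(N,x \right)} = - \frac{\left(-4\right) x}{4} = x$)
$r{\left(s \right)} = 2 s \left(-57 + s\right)$ ($r{\left(s \right)} = \left(s + s\right) \left(s - 57\right) = 2 s \left(-57 + s\right)$)
$\sqrt{r{\left(378 \right)} + u{\left(685 \right)}} = \sqrt{2 \cdot 378 \left(-57 + 378\right) + 685} = \sqrt{2 \cdot 378 \cdot 321 + 685} = \sqrt{242676 + 685} = \sqrt{243361}$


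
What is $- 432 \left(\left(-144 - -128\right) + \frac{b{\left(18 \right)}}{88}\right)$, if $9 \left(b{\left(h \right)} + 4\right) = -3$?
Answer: $\frac{76266}{11} \approx 6933.3$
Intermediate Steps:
$b{\left(h \right)} = - \frac{13}{3}$ ($b{\left(h \right)} = -4 + \frac{1}{9} \left(-3\right) = -4 - \frac{1}{3} = - \frac{13}{3}$)
$- 432 \left(\left(-144 - -128\right) + \frac{b{\left(18 \right)}}{88}\right) = - 432 \left(\left(-144 - -128\right) - \frac{13}{3 \cdot 88}\right) = - 432 \left(\left(-144 + 128\right) - \frac{13}{264}\right) = - 432 \left(-16 - \frac{13}{264}\right) = \left(-432\right) \left(- \frac{4237}{264}\right) = \frac{76266}{11}$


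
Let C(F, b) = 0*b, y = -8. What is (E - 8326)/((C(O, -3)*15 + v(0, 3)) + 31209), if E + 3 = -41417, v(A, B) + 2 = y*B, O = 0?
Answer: -49746/31183 ≈ -1.5953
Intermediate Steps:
C(F, b) = 0
v(A, B) = -2 - 8*B
E = -41420 (E = -3 - 41417 = -41420)
(E - 8326)/((C(O, -3)*15 + v(0, 3)) + 31209) = (-41420 - 8326)/((0*15 + (-2 - 8*3)) + 31209) = -49746/((0 + (-2 - 24)) + 31209) = -49746/((0 - 26) + 31209) = -49746/(-26 + 31209) = -49746/31183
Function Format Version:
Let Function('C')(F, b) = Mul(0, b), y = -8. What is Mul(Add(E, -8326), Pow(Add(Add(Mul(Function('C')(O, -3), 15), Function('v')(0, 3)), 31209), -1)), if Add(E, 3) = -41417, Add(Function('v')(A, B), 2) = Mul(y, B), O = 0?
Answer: Rational(-49746, 31183) ≈ -1.5953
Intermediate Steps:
Function('C')(F, b) = 0
Function('v')(A, B) = Add(-2, Mul(-8, B))
E = -41420 (E = Add(-3, -41417) = -41420)
Mul(Add(E, -8326), Pow(Add(Add(Mul(Function('C')(O, -3), 15), Function('v')(0, 3)), 31209), -1)) = Mul(Add(-41420, -8326), Pow(Add(Add(Mul(0, 15), Add(-2, Mul(-8, 3))), 31209), -1)) = Mul(-49746, Pow(Add(Add(0, Add(-2, -24)), 31209), -1)) = Mul(-49746, Pow(Add(Add(0, -26), 31209), -1)) = Mul(-49746, Pow(Add(-26, 31209), -1)) = Mul(-49746, Pow(31183, -1)) = Mul(-49746, Rational(1, 31183)) = Rational(-49746, 31183)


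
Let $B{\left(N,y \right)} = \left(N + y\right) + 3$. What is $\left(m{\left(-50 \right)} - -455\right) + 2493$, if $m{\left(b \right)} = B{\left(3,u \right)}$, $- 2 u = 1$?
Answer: $\frac{5907}{2} \approx 2953.5$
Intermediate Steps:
$u = - \frac{1}{2}$ ($u = \left(- \frac{1}{2}\right) 1 = - \frac{1}{2} \approx -0.5$)
$B{\left(N,y \right)} = 3 + N + y$
$m{\left(b \right)} = \frac{11}{2}$ ($m{\left(b \right)} = 3 + 3 - \frac{1}{2} = \frac{11}{2}$)
$\left(m{\left(-50 \right)} - -455\right) + 2493 = \left(\frac{11}{2} - -455\right) + 2493 = \left(\frac{11}{2} + 455\right) + 2493 = \frac{921}{2} + 2493 = \frac{5907}{2}$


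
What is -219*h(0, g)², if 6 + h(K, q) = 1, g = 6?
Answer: -5475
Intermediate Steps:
h(K, q) = -5 (h(K, q) = -6 + 1 = -5)
-219*h(0, g)² = -219*(-5)² = -219*25 = -5475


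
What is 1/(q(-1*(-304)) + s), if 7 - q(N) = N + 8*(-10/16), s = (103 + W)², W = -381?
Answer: 1/76992 ≈ 1.2988e-5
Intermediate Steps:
s = 77284 (s = (103 - 381)² = (-278)² = 77284)
q(N) = 12 - N (q(N) = 7 - (N + 8*(-10/16)) = 7 - (N + 8*(-10*1/16)) = 7 - (N + 8*(-5/8)) = 7 - (N - 5) = 7 - (-5 + N) = 7 + (5 - N) = 12 - N)
1/(q(-1*(-304)) + s) = 1/((12 - (-1)*(-304)) + 77284) = 1/((12 - 1*304) + 77284) = 1/((12 - 304) + 77284) = 1/(-292 + 77284) = 1/76992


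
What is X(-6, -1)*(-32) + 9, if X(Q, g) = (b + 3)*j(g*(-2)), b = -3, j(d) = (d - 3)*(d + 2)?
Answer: 9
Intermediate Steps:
j(d) = (-3 + d)*(2 + d)
X(Q, g) = 0 (X(Q, g) = (-3 + 3)*(-6 + (g*(-2))**2 - g*(-2)) = 0*(-6 + (-2*g)**2 - (-2)*g) = 0*(-6 + 4*g**2 + 2*g) = 0*(-6 + 2*g + 4*g**2) = 0)
X(-6, -1)*(-32) + 9 = 0*(-32) + 9 = 0 + 9 = 9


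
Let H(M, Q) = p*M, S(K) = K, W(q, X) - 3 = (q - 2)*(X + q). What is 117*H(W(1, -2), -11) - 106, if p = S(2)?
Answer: 830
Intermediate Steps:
W(q, X) = 3 + (-2 + q)*(X + q) (W(q, X) = 3 + (q - 2)*(X + q) = 3 + (-2 + q)*(X + q))
p = 2
H(M, Q) = 2*M
117*H(W(1, -2), -11) - 106 = 117*(2*(3 + 1**2 - 2*(-2) - 2*1 - 2*1)) - 106 = 117*(2*(3 + 1 + 4 - 2 - 2)) - 106 = 117*(2*4) - 106 = 117*8 - 106 = 936 - 106 = 830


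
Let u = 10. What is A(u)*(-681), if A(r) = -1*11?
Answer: 7491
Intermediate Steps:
A(r) = -11
A(u)*(-681) = -11*(-681) = 7491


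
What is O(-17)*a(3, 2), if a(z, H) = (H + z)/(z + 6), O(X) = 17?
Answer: 85/9 ≈ 9.4444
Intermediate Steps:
a(z, H) = (H + z)/(6 + z)
O(-17)*a(3, 2) = 17*((2 + 3)/(6 + 3)) = 17*(5/9) = 85/9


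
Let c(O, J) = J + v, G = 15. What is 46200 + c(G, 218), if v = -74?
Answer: 46344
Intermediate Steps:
c(O, J) = -74 + J (c(O, J) = J - 74 = -74 + J)
46200 + c(G, 218) = 46200 + (-74 + 218) = 46200 + 144 = 46344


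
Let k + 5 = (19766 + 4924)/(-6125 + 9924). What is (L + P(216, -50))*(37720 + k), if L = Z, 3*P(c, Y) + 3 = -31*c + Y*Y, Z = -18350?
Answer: -8490617214775/11397 ≈ -7.4499e+8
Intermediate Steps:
P(c, Y) = -1 - 31*c/3 + Y**2/3 (P(c, Y) = -1 + (-31*c + Y*Y)/3 = -1 + (-31*c + Y**2)/3 = -1 + (Y**2 - 31*c)/3 = -1 + (-31*c/3 + Y**2/3) = -1 - 31*c/3 + Y**2/3)
L = -18350
k = 5695/3799 (k = -5 + (19766 + 4924)/(-6125 + 9924) = -5 + 24690/3799 = 5695/3799 ≈ 1.4991)
(L + P(216, -50))*(37720 + k) = (-18350 + (-1 - 31/3*216 + (1/3)*(-50)**2))*(37720 + 5695/3799) = (-18350 + (-1 - 2232 + (1/3)*2500))*(143303975/3799) = (-18350 + (-1 - 2232 + 2500/3))*(143303975/3799) = (-18350 - 4199/3)*(143303975/3799) = -59249/3*143303975/3799 = -8490617214775/11397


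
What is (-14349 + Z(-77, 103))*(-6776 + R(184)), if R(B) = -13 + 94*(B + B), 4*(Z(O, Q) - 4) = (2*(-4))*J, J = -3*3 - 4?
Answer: -398111157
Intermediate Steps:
J = -13 (J = -9 - 4 = -13)
Z(O, Q) = 30 (Z(O, Q) = 4 + ((2*(-4))*(-13))/4 = 4 + (-8*(-13))/4 = 4 + (¼)*104 = 4 + 26 = 30)
R(B) = -13 + 188*B (R(B) = -13 + 94*(2*B) = -13 + 188*B)
(-14349 + Z(-77, 103))*(-6776 + R(184)) = (-14349 + 30)*(-6776 + (-13 + 188*184)) = -14319*(-6776 + (-13 + 34592)) = -14319*(-6776 + 34579) = -14319*27803 = -398111157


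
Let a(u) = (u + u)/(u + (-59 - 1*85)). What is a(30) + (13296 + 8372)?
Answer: 411682/19 ≈ 21667.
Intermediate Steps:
a(u) = 2*u/(-144 + u) (a(u) = (2*u)/(u + (-59 - 85)) = (2*u)/(u - 144) = (2*u)/(-144 + u) = 2*u/(-144 + u))
a(30) + (13296 + 8372) = 2*30/(-144 + 30) + (13296 + 8372) = 2*30/(-114) + 21668 = 2*30*(-1/114) + 21668 = -10/19 + 21668 = 411682/19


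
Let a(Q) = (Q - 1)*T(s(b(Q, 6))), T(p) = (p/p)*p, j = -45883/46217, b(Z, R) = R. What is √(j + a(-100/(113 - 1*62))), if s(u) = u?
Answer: 9*I*√142952185105/785689 ≈ 4.331*I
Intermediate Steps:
j = -45883/46217 (j = -45883*1/46217 = -45883/46217 ≈ -0.99277)
T(p) = p (T(p) = 1*p = p)
a(Q) = -6 + 6*Q (a(Q) = (Q - 1)*6 = (-1 + Q)*6 = -6 + 6*Q)
√(j + a(-100/(113 - 1*62))) = √(-45883/46217 + (-6 + 6*(-100/(113 - 1*62)))) = √(-45883/46217 + (-6 + 6*(-100/(113 - 62)))) = √(-45883/46217 + (-6 + 6*(-100/51))) = √(-45883/46217 + (-6 - 200/17)) = √(-45883/46217 - 302/17) = √(-14737545/785689) = 9*I*√142952185105/785689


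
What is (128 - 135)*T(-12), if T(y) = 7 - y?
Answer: -133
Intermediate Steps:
(128 - 135)*T(-12) = (128 - 135)*(7 - 1*(-12)) = -7*(7 + 12) = -7*19 = -133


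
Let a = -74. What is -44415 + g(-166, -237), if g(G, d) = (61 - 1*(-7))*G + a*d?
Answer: -38165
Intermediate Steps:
g(G, d) = -74*d + 68*G (g(G, d) = (61 - 1*(-7))*G - 74*d = (61 + 7)*G - 74*d = 68*G - 74*d = -74*d + 68*G)
-44415 + g(-166, -237) = -44415 + (-74*(-237) + 68*(-166)) = -44415 + (17538 - 11288) = -44415 + 6250 = -38165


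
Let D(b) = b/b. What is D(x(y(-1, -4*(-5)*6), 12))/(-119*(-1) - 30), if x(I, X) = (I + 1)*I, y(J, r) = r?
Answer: 1/89 ≈ 0.011236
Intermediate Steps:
x(I, X) = I*(1 + I) (x(I, X) = (1 + I)*I = I*(1 + I))
D(b) = 1
D(x(y(-1, -4*(-5)*6), 12))/(-119*(-1) - 30) = 1/(-119*(-1) - 30) = 1/(119 - 30) = 1/89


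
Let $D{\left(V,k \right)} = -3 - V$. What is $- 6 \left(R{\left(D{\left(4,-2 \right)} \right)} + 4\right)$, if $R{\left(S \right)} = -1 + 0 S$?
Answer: $-18$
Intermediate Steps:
$R{\left(S \right)} = -1$ ($R{\left(S \right)} = -1 + 0 = -1$)
$- 6 \left(R{\left(D{\left(4,-2 \right)} \right)} + 4\right) = - 6 \left(-1 + 4\right) = \left(-6\right) 3 = -18$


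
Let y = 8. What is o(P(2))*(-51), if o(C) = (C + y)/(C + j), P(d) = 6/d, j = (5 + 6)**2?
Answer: -561/124 ≈ -4.5242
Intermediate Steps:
j = 121 (j = 11**2 = 121)
o(C) = (8 + C)/(121 + C) (o(C) = (C + 8)/(C + 121) = (8 + C)/(121 + C))
o(P(2))*(-51) = ((8 + 6/2)/(121 + 6/2))*(-51) = ((8 + 6*(1/2))/(121 + 6*(1/2)))*(-51) = ((8 + 3)/(121 + 3))*(-51) = (11/124)*(-51) = -561/124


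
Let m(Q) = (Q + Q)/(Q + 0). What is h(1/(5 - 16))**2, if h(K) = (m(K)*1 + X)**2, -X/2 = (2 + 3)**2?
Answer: 5308416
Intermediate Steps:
m(Q) = 2 (m(Q) = (2*Q)/Q = 2)
X = -50 (X = -2*(2 + 3)**2 = -2*5**2 = -2*25 = -50)
h(K) = 2304 (h(K) = (2*1 - 50)**2 = (2 - 50)**2 = (-48)**2 = 2304)
h(1/(5 - 16))**2 = 2304**2 = 5308416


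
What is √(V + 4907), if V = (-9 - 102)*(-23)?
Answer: 2*√1865 ≈ 86.371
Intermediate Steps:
V = 2553 (V = -111*(-23) = 2553)
√(V + 4907) = √(2553 + 4907) = √7460 = 2*√1865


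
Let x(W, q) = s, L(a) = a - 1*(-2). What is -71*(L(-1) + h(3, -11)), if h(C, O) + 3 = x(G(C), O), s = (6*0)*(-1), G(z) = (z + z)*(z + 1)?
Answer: 142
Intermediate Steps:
L(a) = 2 + a (L(a) = a + 2 = 2 + a)
G(z) = 2*z*(1 + z) (G(z) = (2*z)*(1 + z) = 2*z*(1 + z))
s = 0 (s = 0*(-1) = 0)
x(W, q) = 0
h(C, O) = -3 (h(C, O) = -3 + 0 = -3)
-71*(L(-1) + h(3, -11)) = -71*((2 - 1) - 3) = -71*(1 - 3) = -71*(-2) = 142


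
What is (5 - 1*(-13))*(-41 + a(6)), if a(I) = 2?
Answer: -702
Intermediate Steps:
(5 - 1*(-13))*(-41 + a(6)) = (5 - 1*(-13))*(-41 + 2) = (5 + 13)*(-39) = 18*(-39) = -702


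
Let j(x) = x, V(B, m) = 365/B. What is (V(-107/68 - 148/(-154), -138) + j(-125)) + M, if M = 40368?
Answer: 127148161/3207 ≈ 39647.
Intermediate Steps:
(V(-107/68 - 148/(-154), -138) + j(-125)) + M = (365/(-107/68 - 148/(-154)) - 125) + 40368 = (365/(-107*1/68 - 148*(-1/154)) - 125) + 40368 = (365/(-107/68 + 74/77) - 125) + 40368 = (365/(-3207/5236) - 125) + 40368 = (365*(-5236/3207) - 125) + 40368 = (-1911140/3207 - 125) + 40368 = -2312015/3207 + 40368 = 127148161/3207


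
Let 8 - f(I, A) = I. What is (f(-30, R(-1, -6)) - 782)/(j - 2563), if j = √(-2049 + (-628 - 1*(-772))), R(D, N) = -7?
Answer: 953436/3285437 + 372*I*√1905/3285437 ≈ 0.2902 + 0.0049419*I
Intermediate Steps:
f(I, A) = 8 - I
j = I*√1905 (j = √(-2049 + (-628 + 772)) = √(-2049 + 144) = √(-1905) = I*√1905 ≈ 43.646*I)
(f(-30, R(-1, -6)) - 782)/(j - 2563) = ((8 - 1*(-30)) - 782)/(I*√1905 - 2563) = ((8 + 30) - 782)/(-2563 + I*√1905) = (38 - 782)/(-2563 + I*√1905) = -744/(-2563 + I*√1905)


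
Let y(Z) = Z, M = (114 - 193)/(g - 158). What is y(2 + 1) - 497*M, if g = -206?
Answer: -5453/52 ≈ -104.87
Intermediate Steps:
M = 79/364 (M = (114 - 193)/(-206 - 158) = -79/(-364) = -79*(-1/364) = 79/364 ≈ 0.21703)
y(2 + 1) - 497*M = (2 + 1) - 497*79/364 = 3 - 5609/52 = -5453/52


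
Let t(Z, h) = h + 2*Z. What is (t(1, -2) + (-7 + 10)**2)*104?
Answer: 936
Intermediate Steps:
(t(1, -2) + (-7 + 10)**2)*104 = ((-2 + 2*1) + (-7 + 10)**2)*104 = ((-2 + 2) + 3**2)*104 = (0 + 9)*104 = 9*104 = 936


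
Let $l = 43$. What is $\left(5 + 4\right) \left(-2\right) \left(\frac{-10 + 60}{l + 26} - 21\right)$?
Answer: $\frac{8394}{23} \approx 364.96$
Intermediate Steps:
$\left(5 + 4\right) \left(-2\right) \left(\frac{-10 + 60}{l + 26} - 21\right) = \left(5 + 4\right) \left(-2\right) \left(\frac{-10 + 60}{43 + 26} - 21\right) = 9 \left(-2\right) \left(\frac{50}{69} - 21\right) = - 18 \left(50 \cdot \frac{1}{69} - 21\right) = - 18 \left(\frac{50}{69} - 21\right) = \left(-18\right) \left(- \frac{1399}{69}\right) = \frac{8394}{23}$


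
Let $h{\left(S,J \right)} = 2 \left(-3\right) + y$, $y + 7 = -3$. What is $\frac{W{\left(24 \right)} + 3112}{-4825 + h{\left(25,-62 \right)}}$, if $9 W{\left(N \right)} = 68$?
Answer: $- \frac{28076}{43569} \approx -0.6444$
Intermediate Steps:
$y = -10$ ($y = -7 - 3 = -10$)
$W{\left(N \right)} = \frac{68}{9}$ ($W{\left(N \right)} = \frac{1}{9} \cdot 68 = \frac{68}{9}$)
$h{\left(S,J \right)} = -16$ ($h{\left(S,J \right)} = 2 \left(-3\right) - 10 = -6 - 10 = -16$)
$\frac{W{\left(24 \right)} + 3112}{-4825 + h{\left(25,-62 \right)}} = \frac{\frac{68}{9} + 3112}{-4825 - 16} = \frac{28076}{9 \left(-4841\right)} = \frac{28076}{9} \left(- \frac{1}{4841}\right) = - \frac{28076}{43569}$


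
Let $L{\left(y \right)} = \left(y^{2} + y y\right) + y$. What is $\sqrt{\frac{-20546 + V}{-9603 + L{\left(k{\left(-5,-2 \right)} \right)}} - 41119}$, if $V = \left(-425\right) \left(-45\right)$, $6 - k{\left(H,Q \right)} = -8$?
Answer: $\frac{i \sqrt{3478029692334}}{9197} \approx 202.78 i$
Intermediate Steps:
$k{\left(H,Q \right)} = 14$ ($k{\left(H,Q \right)} = 6 - -8 = 6 + 8 = 14$)
$L{\left(y \right)} = y + 2 y^{2}$ ($L{\left(y \right)} = \left(y^{2} + y^{2}\right) + y = 2 y^{2} + y = y + 2 y^{2}$)
$V = 19125$
$\sqrt{\frac{-20546 + V}{-9603 + L{\left(k{\left(-5,-2 \right)} \right)}} - 41119} = \sqrt{\frac{-20546 + 19125}{-9603 + 14 \left(1 + 2 \cdot 14\right)} - 41119} = \sqrt{- \frac{1421}{-9603 + 14 \left(1 + 28\right)} - 41119} = \sqrt{- \frac{1421}{-9603 + 14 \cdot 29} - 41119} = \sqrt{- \frac{1421}{-9603 + 406} - 41119} = \sqrt{- \frac{1421}{-9197} - 41119} = \sqrt{\left(-1421\right) \left(- \frac{1}{9197}\right) - 41119} = \sqrt{\frac{1421}{9197} - 41119} = \sqrt{- \frac{378170022}{9197}} = \frac{i \sqrt{3478029692334}}{9197}$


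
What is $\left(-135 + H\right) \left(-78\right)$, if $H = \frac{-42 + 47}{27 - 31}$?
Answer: $\frac{21255}{2} \approx 10628.0$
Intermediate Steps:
$H = - \frac{5}{4}$ ($H = \frac{5}{-4} = 5 \left(- \frac{1}{4}\right) = - \frac{5}{4} \approx -1.25$)
$\left(-135 + H\right) \left(-78\right) = \left(-135 - \frac{5}{4}\right) \left(-78\right) = \left(- \frac{545}{4}\right) \left(-78\right) = \frac{21255}{2}$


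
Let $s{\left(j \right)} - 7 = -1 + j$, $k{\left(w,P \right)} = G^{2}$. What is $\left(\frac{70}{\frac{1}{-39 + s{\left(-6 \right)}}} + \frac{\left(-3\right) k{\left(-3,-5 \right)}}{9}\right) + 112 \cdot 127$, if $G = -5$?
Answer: $\frac{34457}{3} \approx 11486.0$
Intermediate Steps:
$k{\left(w,P \right)} = 25$ ($k{\left(w,P \right)} = \left(-5\right)^{2} = 25$)
$s{\left(j \right)} = 6 + j$ ($s{\left(j \right)} = 7 + \left(-1 + j\right) = 6 + j$)
$\left(\frac{70}{\frac{1}{-39 + s{\left(-6 \right)}}} + \frac{\left(-3\right) k{\left(-3,-5 \right)}}{9}\right) + 112 \cdot 127 = \left(\frac{70}{\frac{1}{-39 + \left(6 - 6\right)}} + \frac{\left(-3\right) 25}{9}\right) + 112 \cdot 127 = \left(\frac{70}{\frac{1}{-39 + 0}} - \frac{25}{3}\right) + 14224 = \left(\frac{70}{\frac{1}{-39}} - \frac{25}{3}\right) + 14224 = \left(\frac{70}{- \frac{1}{39}} - \frac{25}{3}\right) + 14224 = \left(70 \left(-39\right) - \frac{25}{3}\right) + 14224 = \left(-2730 - \frac{25}{3}\right) + 14224 = - \frac{8215}{3} + 14224 = \frac{34457}{3}$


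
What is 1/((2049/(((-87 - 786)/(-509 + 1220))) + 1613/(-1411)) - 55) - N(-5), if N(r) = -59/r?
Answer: -13929647828/1180420635 ≈ -11.801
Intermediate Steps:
1/((2049/(((-87 - 786)/(-509 + 1220))) + 1613/(-1411)) - 55) - N(-5) = 1/((2049/(((-87 - 786)/(-509 + 1220))) + 1613/(-1411)) - 55) - (-59)/(-5) = 1/((2049/((-873/711)) + 1613*(-1/1411)) - 55) - (-59)*(-1)/5 = 1/((2049/((-873*1/711)) - 1613/1411) - 55) - 1*59/5 = 1/((2049/(-97/79) - 1613/1411) - 55) - 59/5 = 1/((2049*(-79/97) - 1613/1411) - 55) - 59/5 = 1/((-161871/97 - 1613/1411) - 55) - 59/5 = 1/(-228556442/136867 - 55) - 59/5 = 1/(-236084127/136867) - 59/5 = -136867/236084127 - 59/5 = -13929647828/1180420635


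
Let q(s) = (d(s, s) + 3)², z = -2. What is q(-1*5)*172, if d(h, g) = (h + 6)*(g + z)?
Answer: 2752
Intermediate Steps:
d(h, g) = (-2 + g)*(6 + h) (d(h, g) = (h + 6)*(g - 2) = (6 + h)*(-2 + g) = (-2 + g)*(6 + h))
q(s) = (-9 + s² + 4*s)² (q(s) = ((-12 - 2*s + 6*s + s*s) + 3)² = ((-12 - 2*s + 6*s + s²) + 3)² = ((-12 + s² + 4*s) + 3)² = (-9 + s² + 4*s)²)
q(-1*5)*172 = (-9 + (-1*5)² + 4*(-1*5))²*172 = (-9 + (-5)² + 4*(-5))²*172 = (-9 + 25 - 20)²*172 = (-4)²*172 = 16*172 = 2752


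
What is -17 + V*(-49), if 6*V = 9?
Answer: -181/2 ≈ -90.500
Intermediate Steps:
V = 3/2 (V = (⅙)*9 = 3/2 ≈ 1.5000)
-17 + V*(-49) = -17 + (3/2)*(-49) = -17 - 147/2 = -181/2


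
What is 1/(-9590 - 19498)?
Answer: -1/29088 ≈ -3.4378e-5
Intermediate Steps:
1/(-9590 - 19498) = 1/(-29088) = -1/29088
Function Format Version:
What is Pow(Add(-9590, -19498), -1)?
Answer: Rational(-1, 29088) ≈ -3.4378e-5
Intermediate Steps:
Pow(Add(-9590, -19498), -1) = Pow(-29088, -1) = Rational(-1, 29088)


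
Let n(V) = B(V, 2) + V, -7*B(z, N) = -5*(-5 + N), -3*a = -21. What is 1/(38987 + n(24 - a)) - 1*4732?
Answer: -1291897509/273013 ≈ -4732.0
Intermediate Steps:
a = 7 (a = -⅓*(-21) = 7)
B(z, N) = -25/7 + 5*N/7 (B(z, N) = -(-5)*(-5 + N)/7 = -(25 - 5*N)/7 = -25/7 + 5*N/7)
n(V) = -15/7 + V (n(V) = (-25/7 + (5/7)*2) + V = (-25/7 + 10/7) + V = -15/7 + V)
1/(38987 + n(24 - a)) - 1*4732 = 1/(38987 + (-15/7 + (24 - 1*7))) - 1*4732 = 1/(38987 + (-15/7 + (24 - 7))) - 4732 = 1/(38987 + (-15/7 + 17)) - 4732 = 1/(38987 + 104/7) - 4732 = 1/(273013/7) - 4732 = 7/273013 - 4732 = -1291897509/273013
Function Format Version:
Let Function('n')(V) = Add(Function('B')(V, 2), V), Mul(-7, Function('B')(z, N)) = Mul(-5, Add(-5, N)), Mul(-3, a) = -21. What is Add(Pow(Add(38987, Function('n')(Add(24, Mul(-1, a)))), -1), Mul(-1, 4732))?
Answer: Rational(-1291897509, 273013) ≈ -4732.0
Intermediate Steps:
a = 7 (a = Mul(Rational(-1, 3), -21) = 7)
Function('B')(z, N) = Add(Rational(-25, 7), Mul(Rational(5, 7), N)) (Function('B')(z, N) = Mul(Rational(-1, 7), Mul(-5, Add(-5, N))) = Mul(Rational(-1, 7), Add(25, Mul(-5, N))) = Add(Rational(-25, 7), Mul(Rational(5, 7), N)))
Function('n')(V) = Add(Rational(-15, 7), V) (Function('n')(V) = Add(Add(Rational(-25, 7), Mul(Rational(5, 7), 2)), V) = Add(Add(Rational(-25, 7), Rational(10, 7)), V) = Add(Rational(-15, 7), V))
Add(Pow(Add(38987, Function('n')(Add(24, Mul(-1, a)))), -1), Mul(-1, 4732)) = Add(Pow(Add(38987, Add(Rational(-15, 7), Add(24, Mul(-1, 7)))), -1), Mul(-1, 4732)) = Add(Pow(Add(38987, Add(Rational(-15, 7), Add(24, -7))), -1), -4732) = Add(Pow(Add(38987, Add(Rational(-15, 7), 17)), -1), -4732) = Add(Pow(Add(38987, Rational(104, 7)), -1), -4732) = Add(Pow(Rational(273013, 7), -1), -4732) = Add(Rational(7, 273013), -4732) = Rational(-1291897509, 273013)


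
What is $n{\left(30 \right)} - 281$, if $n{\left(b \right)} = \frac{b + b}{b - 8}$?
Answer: $- \frac{3061}{11} \approx -278.27$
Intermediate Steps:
$n{\left(b \right)} = \frac{2 b}{-8 + b}$
$n{\left(30 \right)} - 281 = 2 \cdot 30 \frac{1}{-8 + 30} - 281 = 2 \cdot 30 \cdot \frac{1}{22} - 281 = \frac{30}{11} - 281 = - \frac{3061}{11}$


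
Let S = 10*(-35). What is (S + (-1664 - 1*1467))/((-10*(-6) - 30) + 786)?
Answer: -3481/816 ≈ -4.2659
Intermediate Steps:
S = -350
(S + (-1664 - 1*1467))/((-10*(-6) - 30) + 786) = (-350 + (-1664 - 1*1467))/((-10*(-6) - 30) + 786) = (-350 + (-1664 - 1467))/((60 - 30) + 786) = (-350 - 3131)/(30 + 786) = -3481/816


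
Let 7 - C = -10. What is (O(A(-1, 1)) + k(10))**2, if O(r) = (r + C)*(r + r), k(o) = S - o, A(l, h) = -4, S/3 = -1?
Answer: 13689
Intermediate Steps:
C = 17 (C = 7 - 1*(-10) = 7 + 10 = 17)
S = -3 (S = 3*(-1) = -3)
k(o) = -3 - o
O(r) = 2*r*(17 + r) (O(r) = (r + 17)*(r + r) = (17 + r)*(2*r) = 2*r*(17 + r))
(O(A(-1, 1)) + k(10))**2 = (2*(-4)*(17 - 4) + (-3 - 1*10))**2 = (2*(-4)*13 + (-3 - 10))**2 = (-104 - 13)**2 = (-117)**2 = 13689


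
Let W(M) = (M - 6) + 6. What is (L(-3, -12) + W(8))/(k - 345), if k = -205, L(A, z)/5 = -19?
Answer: 87/550 ≈ 0.15818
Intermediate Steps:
L(A, z) = -95 (L(A, z) = 5*(-19) = -95)
W(M) = M (W(M) = (-6 + M) + 6 = M)
(L(-3, -12) + W(8))/(k - 345) = (-95 + 8)/(-205 - 345) = -87/(-550) = -87*(-1/550) = 87/550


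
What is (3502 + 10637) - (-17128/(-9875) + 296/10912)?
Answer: 190421532533/13469500 ≈ 14137.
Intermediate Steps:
(3502 + 10637) - (-17128/(-9875) + 296/10912) = 14139 - (-17128*(-1/9875) + 296*(1/10912)) = 14139 - (17128/9875 + 37/1364) = 14139 - 1*23727967/13469500 = 14139 - 23727967/13469500 = 190421532533/13469500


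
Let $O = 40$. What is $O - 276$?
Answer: $-236$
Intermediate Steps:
$O - 276 = 40 - 276 = -236$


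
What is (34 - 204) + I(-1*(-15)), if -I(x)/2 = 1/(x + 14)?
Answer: -4932/29 ≈ -170.07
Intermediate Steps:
I(x) = -2/(14 + x) (I(x) = -2/(x + 14) = -2/(14 + x))
(34 - 204) + I(-1*(-15)) = (34 - 204) - 2/(14 - 1*(-15)) = -170 - 2/(14 + 15) = -170 - 2/29 = -4932/29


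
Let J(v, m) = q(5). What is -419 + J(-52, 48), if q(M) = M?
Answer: -414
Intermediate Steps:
J(v, m) = 5
-419 + J(-52, 48) = -419 + 5 = -414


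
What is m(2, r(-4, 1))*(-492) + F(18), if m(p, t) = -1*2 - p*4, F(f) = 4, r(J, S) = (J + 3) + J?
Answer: 4924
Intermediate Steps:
r(J, S) = 3 + 2*J (r(J, S) = (3 + J) + J = 3 + 2*J)
m(p, t) = -2 - 4*p
m(2, r(-4, 1))*(-492) + F(18) = (-2 - 4*2)*(-492) + 4 = (-2 - 8)*(-492) + 4 = -10*(-492) + 4 = 4920 + 4 = 4924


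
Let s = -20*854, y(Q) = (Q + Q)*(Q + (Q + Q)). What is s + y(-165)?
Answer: 146270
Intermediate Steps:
y(Q) = 6*Q² (y(Q) = (2*Q)*(Q + 2*Q) = (2*Q)*(3*Q) = 6*Q²)
s = -17080
s + y(-165) = -17080 + 6*(-165)² = -17080 + 6*27225 = -17080 + 163350 = 146270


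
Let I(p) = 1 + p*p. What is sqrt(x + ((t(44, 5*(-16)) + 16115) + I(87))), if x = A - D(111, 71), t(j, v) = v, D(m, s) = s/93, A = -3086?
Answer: 2*sqrt(44365557)/93 ≈ 143.24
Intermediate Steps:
D(m, s) = s/93 (D(m, s) = s*(1/93) = s/93)
I(p) = 1 + p**2
x = -287069/93 (x = -3086 - 71/93 = -287069/93 ≈ -3086.8)
sqrt(x + ((t(44, 5*(-16)) + 16115) + I(87))) = sqrt(-287069/93 + ((5*(-16) + 16115) + (1 + 87**2))) = sqrt(-287069/93 + ((-80 + 16115) + (1 + 7569))) = sqrt(-287069/93 + (16035 + 7570)) = sqrt(-287069/93 + 23605) = sqrt(1908196/93) = 2*sqrt(44365557)/93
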